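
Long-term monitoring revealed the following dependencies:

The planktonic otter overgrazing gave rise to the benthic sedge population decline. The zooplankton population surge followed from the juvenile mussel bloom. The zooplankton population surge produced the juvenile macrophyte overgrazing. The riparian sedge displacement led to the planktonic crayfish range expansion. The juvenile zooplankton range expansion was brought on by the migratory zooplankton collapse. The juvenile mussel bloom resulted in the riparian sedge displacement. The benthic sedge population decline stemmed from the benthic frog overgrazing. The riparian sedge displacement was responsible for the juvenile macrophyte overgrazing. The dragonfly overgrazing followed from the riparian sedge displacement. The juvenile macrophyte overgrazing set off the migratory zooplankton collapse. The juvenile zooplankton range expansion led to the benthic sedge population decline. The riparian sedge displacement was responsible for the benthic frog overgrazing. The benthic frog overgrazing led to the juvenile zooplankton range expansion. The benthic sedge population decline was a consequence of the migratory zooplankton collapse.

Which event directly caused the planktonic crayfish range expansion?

Upstream contributors include the juvenile mussel bloom, but only the riparian sedge displacement feeds directly into the planktonic crayfish range expansion.

the riparian sedge displacement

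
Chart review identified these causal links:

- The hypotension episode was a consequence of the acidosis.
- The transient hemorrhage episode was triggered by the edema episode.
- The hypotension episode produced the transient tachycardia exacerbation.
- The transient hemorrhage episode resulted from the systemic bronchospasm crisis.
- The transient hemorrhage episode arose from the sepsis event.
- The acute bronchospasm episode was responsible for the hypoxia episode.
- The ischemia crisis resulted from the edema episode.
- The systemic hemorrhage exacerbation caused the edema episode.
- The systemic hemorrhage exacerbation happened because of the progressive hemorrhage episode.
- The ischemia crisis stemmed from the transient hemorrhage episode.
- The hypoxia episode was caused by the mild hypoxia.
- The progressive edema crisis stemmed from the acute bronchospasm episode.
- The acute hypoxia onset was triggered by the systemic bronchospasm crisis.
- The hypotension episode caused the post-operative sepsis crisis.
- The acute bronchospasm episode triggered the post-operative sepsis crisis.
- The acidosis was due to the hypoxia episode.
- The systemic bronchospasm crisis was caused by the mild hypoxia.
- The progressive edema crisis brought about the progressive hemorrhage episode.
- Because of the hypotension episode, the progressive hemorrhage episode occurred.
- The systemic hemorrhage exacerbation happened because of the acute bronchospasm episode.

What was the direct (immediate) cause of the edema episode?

the systemic hemorrhage exacerbation

Upstream contributors include the acute bronchospasm episode, the mild hypoxia, the hypoxia episode, the acidosis, the hypotension episode, the progressive edema crisis, the progressive hemorrhage episode, but only the systemic hemorrhage exacerbation feeds directly into the edema episode.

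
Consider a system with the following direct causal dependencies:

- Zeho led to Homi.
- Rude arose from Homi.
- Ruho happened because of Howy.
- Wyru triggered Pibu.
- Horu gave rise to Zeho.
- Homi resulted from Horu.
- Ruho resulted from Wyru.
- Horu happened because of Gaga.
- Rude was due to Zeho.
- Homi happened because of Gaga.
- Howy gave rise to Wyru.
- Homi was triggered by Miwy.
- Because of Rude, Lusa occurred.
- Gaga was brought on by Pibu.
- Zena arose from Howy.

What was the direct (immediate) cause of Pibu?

Upstream contributors include Howy, but only Wyru feeds directly into Pibu.

Wyru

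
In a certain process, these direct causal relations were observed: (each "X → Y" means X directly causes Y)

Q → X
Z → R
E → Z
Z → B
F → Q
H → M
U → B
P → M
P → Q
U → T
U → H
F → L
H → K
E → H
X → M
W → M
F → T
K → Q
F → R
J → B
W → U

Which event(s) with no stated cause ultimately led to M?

E, F, P, W

Tracing upstream from M: M ← H ← E.
A separate upstream branch: M ← X ← Q ← F.
A separate upstream branch: M ← W.
A separate upstream branch: M ← P.
Each of those chain origins has no stated cause.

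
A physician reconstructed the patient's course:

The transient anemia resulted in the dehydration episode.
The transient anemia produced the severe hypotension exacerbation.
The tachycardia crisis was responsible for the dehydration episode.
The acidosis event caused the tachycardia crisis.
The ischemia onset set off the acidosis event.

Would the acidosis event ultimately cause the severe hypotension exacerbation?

The acidosis event leads to the tachycardia crisis, the dehydration episode; the severe hypotension exacerbation is not among them.

No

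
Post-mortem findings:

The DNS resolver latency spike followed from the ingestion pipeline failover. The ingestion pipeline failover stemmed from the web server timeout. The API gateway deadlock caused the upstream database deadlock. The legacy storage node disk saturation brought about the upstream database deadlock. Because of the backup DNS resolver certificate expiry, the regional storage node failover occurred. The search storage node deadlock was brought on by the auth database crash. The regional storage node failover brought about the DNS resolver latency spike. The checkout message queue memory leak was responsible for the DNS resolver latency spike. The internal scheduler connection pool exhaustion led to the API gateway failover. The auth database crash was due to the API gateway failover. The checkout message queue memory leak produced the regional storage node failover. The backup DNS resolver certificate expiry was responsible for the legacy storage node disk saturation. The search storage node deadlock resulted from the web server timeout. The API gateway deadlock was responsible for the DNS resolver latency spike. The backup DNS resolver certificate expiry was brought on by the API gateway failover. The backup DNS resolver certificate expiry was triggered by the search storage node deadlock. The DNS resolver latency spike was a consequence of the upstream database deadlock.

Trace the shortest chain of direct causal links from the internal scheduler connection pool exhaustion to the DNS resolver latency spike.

the internal scheduler connection pool exhaustion → the API gateway failover → the backup DNS resolver certificate expiry → the regional storage node failover → the DNS resolver latency spike

the internal scheduler connection pool exhaustion → the API gateway failover
the API gateway failover → the backup DNS resolver certificate expiry
the backup DNS resolver certificate expiry → the regional storage node failover
the regional storage node failover → the DNS resolver latency spike
Length: 4 steps.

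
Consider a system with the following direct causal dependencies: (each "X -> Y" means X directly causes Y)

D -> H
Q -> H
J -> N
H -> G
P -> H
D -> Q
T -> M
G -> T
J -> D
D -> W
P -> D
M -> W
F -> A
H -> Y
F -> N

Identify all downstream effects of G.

M, T, W

Direct effects: T.
2 steps out: M.
3 steps out: W.
Not reachable from it: F, A, J, N, P, D, Q, H, Y.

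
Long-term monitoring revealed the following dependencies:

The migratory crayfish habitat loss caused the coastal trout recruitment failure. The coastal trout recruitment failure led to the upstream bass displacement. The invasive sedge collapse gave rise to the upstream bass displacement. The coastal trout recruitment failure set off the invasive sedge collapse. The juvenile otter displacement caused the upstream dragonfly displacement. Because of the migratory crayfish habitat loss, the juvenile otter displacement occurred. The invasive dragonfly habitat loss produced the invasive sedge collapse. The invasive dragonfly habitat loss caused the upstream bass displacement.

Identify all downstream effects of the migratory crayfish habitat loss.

Direct effects: the juvenile otter displacement, the coastal trout recruitment failure.
2 steps out: the upstream dragonfly displacement, the invasive sedge collapse, the upstream bass displacement.
Not reachable from it: the invasive dragonfly habitat loss.

the coastal trout recruitment failure, the invasive sedge collapse, the juvenile otter displacement, the upstream bass displacement, the upstream dragonfly displacement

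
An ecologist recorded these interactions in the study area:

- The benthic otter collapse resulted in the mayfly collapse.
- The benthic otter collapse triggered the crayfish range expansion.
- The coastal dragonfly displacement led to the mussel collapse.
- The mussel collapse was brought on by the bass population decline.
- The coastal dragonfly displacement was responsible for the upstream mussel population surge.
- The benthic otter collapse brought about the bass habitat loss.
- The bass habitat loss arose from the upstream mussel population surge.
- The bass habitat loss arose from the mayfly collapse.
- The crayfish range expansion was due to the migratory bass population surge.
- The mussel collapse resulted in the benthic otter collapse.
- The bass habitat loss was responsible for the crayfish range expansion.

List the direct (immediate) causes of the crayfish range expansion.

Upstream contributors include the coastal dragonfly displacement, the upstream mussel population surge, the bass population decline, the mussel collapse, the mayfly collapse, but only the bass habitat loss, the benthic otter collapse, the migratory bass population surge feed directly into the crayfish range expansion.

the bass habitat loss, the benthic otter collapse, the migratory bass population surge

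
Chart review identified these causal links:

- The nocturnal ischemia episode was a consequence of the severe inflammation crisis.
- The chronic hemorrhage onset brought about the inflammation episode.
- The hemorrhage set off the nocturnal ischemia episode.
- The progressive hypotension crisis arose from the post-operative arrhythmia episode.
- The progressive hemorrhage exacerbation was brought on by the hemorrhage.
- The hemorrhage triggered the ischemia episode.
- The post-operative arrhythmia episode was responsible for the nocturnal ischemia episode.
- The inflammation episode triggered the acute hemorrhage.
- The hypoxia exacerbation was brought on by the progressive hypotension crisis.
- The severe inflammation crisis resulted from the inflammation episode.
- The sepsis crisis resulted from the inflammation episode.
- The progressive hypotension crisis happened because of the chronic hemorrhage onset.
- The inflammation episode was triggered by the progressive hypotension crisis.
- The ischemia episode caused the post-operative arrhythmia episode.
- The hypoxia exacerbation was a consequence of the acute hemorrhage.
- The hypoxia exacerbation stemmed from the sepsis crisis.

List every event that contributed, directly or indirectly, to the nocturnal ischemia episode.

Immediate causes of the nocturnal ischemia episode: the hemorrhage, the post-operative arrhythmia episode, the severe inflammation crisis.
Further upstream: the ischemia episode, the chronic hemorrhage onset, the progressive hypotension crisis, the inflammation episode.

the chronic hemorrhage onset, the hemorrhage, the inflammation episode, the ischemia episode, the post-operative arrhythmia episode, the progressive hypotension crisis, the severe inflammation crisis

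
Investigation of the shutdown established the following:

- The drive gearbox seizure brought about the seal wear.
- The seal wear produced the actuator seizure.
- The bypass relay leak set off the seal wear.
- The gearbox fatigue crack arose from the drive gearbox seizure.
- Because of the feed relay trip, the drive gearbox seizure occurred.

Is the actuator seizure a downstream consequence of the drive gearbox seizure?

Yes

There is a causal chain: the drive gearbox seizure → the seal wear → the actuator seizure.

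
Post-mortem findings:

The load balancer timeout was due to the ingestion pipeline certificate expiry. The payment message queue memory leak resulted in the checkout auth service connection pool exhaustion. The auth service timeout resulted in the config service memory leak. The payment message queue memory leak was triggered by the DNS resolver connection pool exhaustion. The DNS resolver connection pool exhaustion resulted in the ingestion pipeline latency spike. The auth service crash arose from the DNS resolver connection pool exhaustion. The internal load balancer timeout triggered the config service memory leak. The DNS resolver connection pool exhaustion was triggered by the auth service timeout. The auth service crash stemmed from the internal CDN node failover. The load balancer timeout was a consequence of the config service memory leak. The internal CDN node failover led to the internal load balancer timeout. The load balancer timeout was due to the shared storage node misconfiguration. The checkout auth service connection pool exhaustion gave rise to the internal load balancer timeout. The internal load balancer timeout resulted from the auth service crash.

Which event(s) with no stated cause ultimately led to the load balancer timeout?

Tracing upstream from the load balancer timeout: the load balancer timeout ← the ingestion pipeline certificate expiry.
A separate upstream branch: the load balancer timeout ← the config service memory leak ← the auth service timeout.
A separate upstream branch: the load balancer timeout ← the config service memory leak ← the internal load balancer timeout ← the internal CDN node failover.
A separate upstream branch: the load balancer timeout ← the shared storage node misconfiguration.
Each of those chain origins has no stated cause.

the auth service timeout, the ingestion pipeline certificate expiry, the internal CDN node failover, the shared storage node misconfiguration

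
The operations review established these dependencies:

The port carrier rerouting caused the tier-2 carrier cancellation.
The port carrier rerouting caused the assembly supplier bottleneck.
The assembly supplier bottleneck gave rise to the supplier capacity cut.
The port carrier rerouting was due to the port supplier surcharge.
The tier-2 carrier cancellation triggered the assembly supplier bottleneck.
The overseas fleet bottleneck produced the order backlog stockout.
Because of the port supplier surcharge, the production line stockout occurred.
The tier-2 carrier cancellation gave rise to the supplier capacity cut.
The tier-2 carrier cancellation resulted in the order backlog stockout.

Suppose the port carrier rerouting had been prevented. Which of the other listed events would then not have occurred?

the assembly supplier bottleneck, the supplier capacity cut, the tier-2 carrier cancellation

Downstream of the port carrier rerouting: the tier-2 carrier cancellation, the assembly supplier bottleneck, the supplier capacity cut, the order backlog stockout.
Of those, still caused via another path: the order backlog stockout.
The remainder have no surviving cause.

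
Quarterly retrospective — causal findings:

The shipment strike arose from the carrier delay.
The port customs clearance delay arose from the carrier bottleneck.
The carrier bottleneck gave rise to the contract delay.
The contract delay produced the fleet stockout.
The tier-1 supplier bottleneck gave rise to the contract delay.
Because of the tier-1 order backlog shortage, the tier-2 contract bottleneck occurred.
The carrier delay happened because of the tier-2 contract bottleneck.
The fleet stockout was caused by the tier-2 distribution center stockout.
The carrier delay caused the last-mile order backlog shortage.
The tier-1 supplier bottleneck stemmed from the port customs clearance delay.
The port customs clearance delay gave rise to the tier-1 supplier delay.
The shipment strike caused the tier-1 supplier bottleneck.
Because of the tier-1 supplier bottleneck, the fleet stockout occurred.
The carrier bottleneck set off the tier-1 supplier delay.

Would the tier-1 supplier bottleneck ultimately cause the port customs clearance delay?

The tier-1 supplier bottleneck leads to the contract delay, the fleet stockout; the port customs clearance delay is not among them.

No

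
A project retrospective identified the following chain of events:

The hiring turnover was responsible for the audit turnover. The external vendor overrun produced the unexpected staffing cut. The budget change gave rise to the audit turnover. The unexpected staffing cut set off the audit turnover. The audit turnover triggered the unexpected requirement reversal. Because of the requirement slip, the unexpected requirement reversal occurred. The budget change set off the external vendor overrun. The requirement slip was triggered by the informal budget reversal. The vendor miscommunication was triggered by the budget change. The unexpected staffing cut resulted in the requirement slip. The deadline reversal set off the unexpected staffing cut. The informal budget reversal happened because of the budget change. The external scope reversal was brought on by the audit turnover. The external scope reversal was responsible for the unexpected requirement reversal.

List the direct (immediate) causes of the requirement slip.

the informal budget reversal, the unexpected staffing cut

Upstream contributors include the deadline reversal, the budget change, the external vendor overrun, but only the informal budget reversal, the unexpected staffing cut feed directly into the requirement slip.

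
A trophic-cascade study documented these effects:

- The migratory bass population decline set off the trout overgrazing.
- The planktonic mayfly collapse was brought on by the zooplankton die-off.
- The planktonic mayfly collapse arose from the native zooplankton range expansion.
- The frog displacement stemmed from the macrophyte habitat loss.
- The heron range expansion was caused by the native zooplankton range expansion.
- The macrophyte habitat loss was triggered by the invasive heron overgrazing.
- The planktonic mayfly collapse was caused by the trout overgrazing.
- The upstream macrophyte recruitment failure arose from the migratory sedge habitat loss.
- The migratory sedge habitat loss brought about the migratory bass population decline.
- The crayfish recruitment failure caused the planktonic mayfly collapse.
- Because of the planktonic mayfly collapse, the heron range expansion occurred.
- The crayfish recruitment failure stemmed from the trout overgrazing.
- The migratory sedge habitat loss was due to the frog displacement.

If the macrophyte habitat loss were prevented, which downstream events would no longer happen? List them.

the crayfish recruitment failure, the frog displacement, the migratory bass population decline, the migratory sedge habitat loss, the trout overgrazing, the upstream macrophyte recruitment failure

Downstream of the macrophyte habitat loss: the frog displacement, the migratory sedge habitat loss, the migratory bass population decline, the upstream macrophyte recruitment failure, the trout overgrazing, the crayfish recruitment failure, the planktonic mayfly collapse, the heron range expansion.
Of those, still caused via another path: the planktonic mayfly collapse, the heron range expansion.
The remainder have no surviving cause.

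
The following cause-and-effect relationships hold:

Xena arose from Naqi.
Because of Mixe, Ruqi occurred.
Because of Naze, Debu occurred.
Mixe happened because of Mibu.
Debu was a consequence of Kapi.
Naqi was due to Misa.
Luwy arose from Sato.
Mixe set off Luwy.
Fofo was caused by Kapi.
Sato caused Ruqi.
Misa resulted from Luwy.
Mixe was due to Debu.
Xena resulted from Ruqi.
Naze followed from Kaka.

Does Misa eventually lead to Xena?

Yes

There is a causal chain: Misa → Naqi → Xena.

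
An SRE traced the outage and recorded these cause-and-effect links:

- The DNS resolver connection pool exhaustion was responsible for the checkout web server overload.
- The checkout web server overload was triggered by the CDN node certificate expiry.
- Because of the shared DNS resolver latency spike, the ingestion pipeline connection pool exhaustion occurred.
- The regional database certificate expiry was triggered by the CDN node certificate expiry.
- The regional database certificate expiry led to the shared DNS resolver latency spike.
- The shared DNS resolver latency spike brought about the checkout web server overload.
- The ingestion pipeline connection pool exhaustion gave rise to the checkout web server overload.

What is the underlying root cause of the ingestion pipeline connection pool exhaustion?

Tracing upstream from the ingestion pipeline connection pool exhaustion: the ingestion pipeline connection pool exhaustion ← the shared DNS resolver latency spike ← the regional database certificate expiry ← the CDN node certificate expiry.
The CDN node certificate expiry has no stated cause, so it is the root.

the CDN node certificate expiry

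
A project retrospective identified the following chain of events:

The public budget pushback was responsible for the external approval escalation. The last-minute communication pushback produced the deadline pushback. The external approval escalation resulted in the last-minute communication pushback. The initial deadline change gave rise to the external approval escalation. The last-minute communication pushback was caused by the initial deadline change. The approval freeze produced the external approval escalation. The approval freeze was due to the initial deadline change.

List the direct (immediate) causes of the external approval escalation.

the approval freeze, the initial deadline change, the public budget pushback

the approval freeze, the initial deadline change, the public budget pushback → the external approval escalation with nothing further upstream stated.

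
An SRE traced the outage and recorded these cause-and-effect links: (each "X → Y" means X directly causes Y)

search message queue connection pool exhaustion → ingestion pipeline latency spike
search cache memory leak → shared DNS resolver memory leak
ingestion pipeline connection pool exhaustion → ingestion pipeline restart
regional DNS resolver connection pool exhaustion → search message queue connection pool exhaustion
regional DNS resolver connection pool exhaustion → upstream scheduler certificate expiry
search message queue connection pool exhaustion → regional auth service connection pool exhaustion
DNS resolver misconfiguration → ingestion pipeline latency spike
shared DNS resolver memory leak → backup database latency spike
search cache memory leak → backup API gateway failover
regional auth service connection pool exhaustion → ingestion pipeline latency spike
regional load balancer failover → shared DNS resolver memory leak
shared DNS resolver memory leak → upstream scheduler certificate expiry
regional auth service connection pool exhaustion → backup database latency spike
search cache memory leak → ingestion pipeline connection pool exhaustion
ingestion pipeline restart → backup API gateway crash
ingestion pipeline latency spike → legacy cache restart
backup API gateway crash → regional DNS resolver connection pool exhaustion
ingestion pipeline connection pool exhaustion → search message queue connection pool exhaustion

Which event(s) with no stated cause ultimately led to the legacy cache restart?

the DNS resolver misconfiguration, the search cache memory leak

Tracing upstream from the legacy cache restart: the legacy cache restart ← the ingestion pipeline latency spike ← the search message queue connection pool exhaustion ← the ingestion pipeline connection pool exhaustion ← the search cache memory leak.
A separate upstream branch: the legacy cache restart ← the ingestion pipeline latency spike ← the DNS resolver misconfiguration.
Each of those chain origins has no stated cause.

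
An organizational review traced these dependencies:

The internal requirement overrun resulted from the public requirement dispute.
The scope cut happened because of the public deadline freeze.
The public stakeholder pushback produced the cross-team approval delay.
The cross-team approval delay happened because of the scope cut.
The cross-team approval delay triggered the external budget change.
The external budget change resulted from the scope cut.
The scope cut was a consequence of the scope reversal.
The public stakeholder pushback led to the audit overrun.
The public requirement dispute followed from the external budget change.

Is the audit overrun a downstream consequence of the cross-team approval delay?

The cross-team approval delay leads to the external budget change, the public requirement dispute, the internal requirement overrun; the audit overrun is not among them.

No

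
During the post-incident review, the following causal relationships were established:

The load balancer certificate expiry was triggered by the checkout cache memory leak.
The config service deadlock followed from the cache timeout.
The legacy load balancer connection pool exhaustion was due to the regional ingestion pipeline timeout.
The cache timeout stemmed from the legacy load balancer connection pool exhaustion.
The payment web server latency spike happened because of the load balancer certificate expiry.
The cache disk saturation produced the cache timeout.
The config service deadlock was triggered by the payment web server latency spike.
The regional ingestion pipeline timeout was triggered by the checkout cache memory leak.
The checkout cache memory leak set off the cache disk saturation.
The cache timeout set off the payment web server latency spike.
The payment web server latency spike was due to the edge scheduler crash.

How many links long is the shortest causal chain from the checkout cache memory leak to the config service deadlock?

3

Shortest chain: the checkout cache memory leak → the cache disk saturation → the cache timeout → the config service deadlock.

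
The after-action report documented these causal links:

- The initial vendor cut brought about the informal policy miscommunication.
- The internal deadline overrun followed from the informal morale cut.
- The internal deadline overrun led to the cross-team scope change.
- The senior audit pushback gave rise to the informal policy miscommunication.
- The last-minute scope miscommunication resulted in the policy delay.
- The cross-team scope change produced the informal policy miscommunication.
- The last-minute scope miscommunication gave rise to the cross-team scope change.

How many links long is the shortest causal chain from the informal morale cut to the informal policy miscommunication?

Shortest chain: the informal morale cut → the internal deadline overrun → the cross-team scope change → the informal policy miscommunication.

3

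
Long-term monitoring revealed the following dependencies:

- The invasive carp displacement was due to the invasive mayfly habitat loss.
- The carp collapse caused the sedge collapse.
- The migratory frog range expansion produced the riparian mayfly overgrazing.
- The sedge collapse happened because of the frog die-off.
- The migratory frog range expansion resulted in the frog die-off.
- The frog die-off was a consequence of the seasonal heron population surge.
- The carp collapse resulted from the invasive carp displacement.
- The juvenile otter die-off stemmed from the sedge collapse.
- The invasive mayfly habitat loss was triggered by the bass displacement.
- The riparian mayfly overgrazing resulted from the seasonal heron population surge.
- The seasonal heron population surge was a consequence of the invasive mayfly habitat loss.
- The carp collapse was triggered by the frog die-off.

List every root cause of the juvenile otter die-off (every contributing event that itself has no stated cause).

the bass displacement, the migratory frog range expansion

Tracing upstream from the juvenile otter die-off: the juvenile otter die-off ← the sedge collapse ← the frog die-off ← the seasonal heron population surge ← the invasive mayfly habitat loss ← the bass displacement.
A separate upstream branch: the juvenile otter die-off ← the sedge collapse ← the frog die-off ← the migratory frog range expansion.
Each of those chain origins has no stated cause.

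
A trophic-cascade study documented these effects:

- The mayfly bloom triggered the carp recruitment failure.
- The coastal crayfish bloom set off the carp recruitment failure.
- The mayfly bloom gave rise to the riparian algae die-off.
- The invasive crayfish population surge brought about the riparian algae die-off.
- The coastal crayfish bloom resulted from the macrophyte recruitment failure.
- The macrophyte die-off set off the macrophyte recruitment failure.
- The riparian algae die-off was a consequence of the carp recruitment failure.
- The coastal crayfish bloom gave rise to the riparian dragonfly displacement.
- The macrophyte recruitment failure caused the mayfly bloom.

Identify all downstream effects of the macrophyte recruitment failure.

Direct effects: the coastal crayfish bloom, the mayfly bloom.
2 steps out: the carp recruitment failure, the riparian dragonfly displacement, the riparian algae die-off.
Not reachable from it: the macrophyte die-off, the invasive crayfish population surge.

the carp recruitment failure, the coastal crayfish bloom, the mayfly bloom, the riparian algae die-off, the riparian dragonfly displacement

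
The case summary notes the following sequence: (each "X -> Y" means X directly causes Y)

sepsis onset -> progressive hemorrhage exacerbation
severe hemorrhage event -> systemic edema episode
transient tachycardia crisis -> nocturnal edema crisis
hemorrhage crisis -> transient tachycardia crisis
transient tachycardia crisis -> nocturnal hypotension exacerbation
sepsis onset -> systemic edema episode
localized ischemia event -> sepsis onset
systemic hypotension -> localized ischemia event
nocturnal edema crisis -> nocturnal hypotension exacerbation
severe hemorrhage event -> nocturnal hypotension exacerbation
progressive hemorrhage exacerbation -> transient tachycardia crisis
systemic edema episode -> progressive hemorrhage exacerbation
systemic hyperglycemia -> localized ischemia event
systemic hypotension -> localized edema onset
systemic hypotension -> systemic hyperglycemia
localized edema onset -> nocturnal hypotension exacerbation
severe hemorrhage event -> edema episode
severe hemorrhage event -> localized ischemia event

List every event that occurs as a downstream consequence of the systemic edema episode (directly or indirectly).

Direct effects: the progressive hemorrhage exacerbation.
2 steps out: the transient tachycardia crisis.
3 steps out: the nocturnal edema crisis, the nocturnal hypotension exacerbation.
Not reachable from it: the hemorrhage crisis, the systemic hypotension, the localized edema onset, the severe hemorrhage event, the systemic hyperglycemia, the localized ischemia event, the sepsis onset, the edema episode.

the nocturnal edema crisis, the nocturnal hypotension exacerbation, the progressive hemorrhage exacerbation, the transient tachycardia crisis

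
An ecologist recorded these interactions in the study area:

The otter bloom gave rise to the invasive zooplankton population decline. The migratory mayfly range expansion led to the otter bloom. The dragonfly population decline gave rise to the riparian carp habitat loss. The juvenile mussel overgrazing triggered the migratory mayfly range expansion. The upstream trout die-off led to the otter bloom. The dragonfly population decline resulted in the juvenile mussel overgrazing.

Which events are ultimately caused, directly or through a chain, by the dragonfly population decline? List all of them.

Direct effects: the juvenile mussel overgrazing, the riparian carp habitat loss.
2 steps out: the migratory mayfly range expansion.
3 steps out: the otter bloom.
4 steps out: the invasive zooplankton population decline.
Not reachable from it: the upstream trout die-off.

the invasive zooplankton population decline, the juvenile mussel overgrazing, the migratory mayfly range expansion, the otter bloom, the riparian carp habitat loss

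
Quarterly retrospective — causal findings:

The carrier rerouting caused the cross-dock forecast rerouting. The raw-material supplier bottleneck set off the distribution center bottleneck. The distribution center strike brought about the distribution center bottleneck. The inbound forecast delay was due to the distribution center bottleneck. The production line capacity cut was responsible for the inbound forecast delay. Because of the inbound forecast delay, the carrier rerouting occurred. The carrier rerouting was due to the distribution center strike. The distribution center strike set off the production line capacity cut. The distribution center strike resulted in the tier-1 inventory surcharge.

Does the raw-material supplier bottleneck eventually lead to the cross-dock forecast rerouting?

There is a causal chain: the raw-material supplier bottleneck → the distribution center bottleneck → the inbound forecast delay → the carrier rerouting → the cross-dock forecast rerouting.

Yes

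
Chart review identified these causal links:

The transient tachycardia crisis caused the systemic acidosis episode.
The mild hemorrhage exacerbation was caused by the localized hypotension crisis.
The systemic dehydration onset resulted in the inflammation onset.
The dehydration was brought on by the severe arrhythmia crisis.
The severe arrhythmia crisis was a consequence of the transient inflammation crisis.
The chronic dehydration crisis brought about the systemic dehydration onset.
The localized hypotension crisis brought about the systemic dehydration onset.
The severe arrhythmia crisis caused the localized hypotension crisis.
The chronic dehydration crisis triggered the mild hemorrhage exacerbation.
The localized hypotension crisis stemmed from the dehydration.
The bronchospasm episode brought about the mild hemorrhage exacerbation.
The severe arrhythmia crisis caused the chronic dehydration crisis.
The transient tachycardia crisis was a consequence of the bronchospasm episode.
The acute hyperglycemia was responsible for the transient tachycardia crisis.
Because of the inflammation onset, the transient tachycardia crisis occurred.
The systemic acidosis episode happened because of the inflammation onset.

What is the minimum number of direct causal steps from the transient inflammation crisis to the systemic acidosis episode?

Shortest chain: the transient inflammation crisis → the severe arrhythmia crisis → the chronic dehydration crisis → the systemic dehydration onset → the inflammation onset → the systemic acidosis episode.

5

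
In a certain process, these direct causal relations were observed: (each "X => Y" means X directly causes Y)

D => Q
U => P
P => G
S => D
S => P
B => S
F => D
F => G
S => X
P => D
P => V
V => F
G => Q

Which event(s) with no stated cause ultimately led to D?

B, U

Tracing upstream from D: D ← S ← B.
A separate upstream branch: D ← P ← U.
Each of those chain origins has no stated cause.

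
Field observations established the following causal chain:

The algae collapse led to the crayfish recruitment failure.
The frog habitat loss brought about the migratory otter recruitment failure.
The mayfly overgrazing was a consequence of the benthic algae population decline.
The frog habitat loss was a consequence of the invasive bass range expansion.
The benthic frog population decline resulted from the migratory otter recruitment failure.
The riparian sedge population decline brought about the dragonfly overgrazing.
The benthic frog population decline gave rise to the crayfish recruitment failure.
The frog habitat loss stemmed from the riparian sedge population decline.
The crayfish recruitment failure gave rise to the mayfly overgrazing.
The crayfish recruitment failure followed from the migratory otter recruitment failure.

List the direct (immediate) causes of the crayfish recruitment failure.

the algae collapse, the benthic frog population decline, the migratory otter recruitment failure

Upstream contributors include the riparian sedge population decline, the invasive bass range expansion, the frog habitat loss, but only the algae collapse, the benthic frog population decline, the migratory otter recruitment failure feed directly into the crayfish recruitment failure.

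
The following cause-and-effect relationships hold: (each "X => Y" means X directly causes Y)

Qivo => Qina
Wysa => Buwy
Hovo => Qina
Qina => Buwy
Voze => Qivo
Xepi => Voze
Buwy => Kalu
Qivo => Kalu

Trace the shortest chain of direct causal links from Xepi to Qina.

Xepi → Voze → Qivo → Qina

Xepi → Voze
Voze → Qivo
Qivo → Qina
Length: 3 steps.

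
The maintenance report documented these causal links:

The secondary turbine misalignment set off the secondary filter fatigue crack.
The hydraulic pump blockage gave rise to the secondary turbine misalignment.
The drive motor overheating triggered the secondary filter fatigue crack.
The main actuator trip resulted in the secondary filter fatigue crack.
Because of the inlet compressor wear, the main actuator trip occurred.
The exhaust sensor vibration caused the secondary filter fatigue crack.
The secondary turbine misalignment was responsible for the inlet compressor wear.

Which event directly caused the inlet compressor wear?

Upstream contributors include the hydraulic pump blockage, but only the secondary turbine misalignment feeds directly into the inlet compressor wear.

the secondary turbine misalignment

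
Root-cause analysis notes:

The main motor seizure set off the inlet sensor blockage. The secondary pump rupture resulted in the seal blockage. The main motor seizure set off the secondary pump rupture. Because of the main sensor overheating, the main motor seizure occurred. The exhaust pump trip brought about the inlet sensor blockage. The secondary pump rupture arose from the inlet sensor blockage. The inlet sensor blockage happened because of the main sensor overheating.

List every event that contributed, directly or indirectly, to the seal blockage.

the exhaust pump trip, the inlet sensor blockage, the main motor seizure, the main sensor overheating, the secondary pump rupture

Immediate cause of the seal blockage: the secondary pump rupture.
Further upstream: the main sensor overheating, the main motor seizure, the inlet sensor blockage, the exhaust pump trip.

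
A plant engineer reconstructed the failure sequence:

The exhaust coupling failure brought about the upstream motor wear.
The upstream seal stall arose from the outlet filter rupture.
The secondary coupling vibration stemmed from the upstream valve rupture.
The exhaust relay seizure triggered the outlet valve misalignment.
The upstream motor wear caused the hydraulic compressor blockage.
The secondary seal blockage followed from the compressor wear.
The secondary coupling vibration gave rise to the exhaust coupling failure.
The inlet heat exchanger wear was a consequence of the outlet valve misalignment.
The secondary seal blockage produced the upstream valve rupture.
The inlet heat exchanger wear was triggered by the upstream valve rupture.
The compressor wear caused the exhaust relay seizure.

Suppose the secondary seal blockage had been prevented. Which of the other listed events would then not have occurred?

Downstream of the secondary seal blockage: the upstream valve rupture, the secondary coupling vibration, the exhaust coupling failure, the upstream motor wear, the hydraulic compressor blockage, the inlet heat exchanger wear.
Of those, still caused via another path: the inlet heat exchanger wear.
The remainder have no surviving cause.

the exhaust coupling failure, the hydraulic compressor blockage, the secondary coupling vibration, the upstream motor wear, the upstream valve rupture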